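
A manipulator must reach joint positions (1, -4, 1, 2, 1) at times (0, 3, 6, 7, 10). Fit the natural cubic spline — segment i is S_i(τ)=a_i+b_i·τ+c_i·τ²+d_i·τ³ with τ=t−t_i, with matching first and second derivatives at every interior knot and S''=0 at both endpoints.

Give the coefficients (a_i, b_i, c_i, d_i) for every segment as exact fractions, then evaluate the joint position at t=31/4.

  seg 0: a=1 b=-301/114 c=0 d=37/342
  seg 1: a=-4 b=16/57 c=37/38 d=-175/1026
  seg 2: a=1 b=173/114 c=-32/57 d=5/114
  seg 3: a=2 b=10/19 c=-49/114 d=49/1026
S(31/4) = 5285/2432

Δ: Δ0=-5/3, Δ1=5/3, Δ2=1, Δ3=-1/3
row 1: diag=12, rhs=20; c'=1/4, d'=5/3
row 2: denom=8−3·1/4=29/4; d'=(-4−3·5/3)/(29/4)=-36/29
row 3: denom=8−1·4/29=228/29; d'=(-8−1·-36/29)/(228/29)=-49/57
back: M3=-49/57
back: M2=-36/29−4/29·-49/57=-64/57
back: M1=5/3−1/4·-64/57=37/19
M: M0=0, M1=37/19, M2=-64/57, M3=-49/57, M4=0
seg 0: a=1, c=M0/2=0, d=(M1−M0)/(6·3)=37/342, b=Δ0−h0·(2M0+M1)/6=-301/114
seg 1: a=-4, c=M1/2=37/38, d=(M2−M1)/(6·3)=-175/1026, b=Δ1−h1·(2M1+M2)/6=16/57
seg 2: a=1, c=M2/2=-32/57, d=(M3−M2)/(6·1)=5/114, b=Δ2−h2·(2M2+M3)/6=173/114
seg 3: a=2, c=M3/2=-49/114, d=(M4−M3)/(6·3)=49/1026, b=Δ3−h3·(2M3+M4)/6=10/19
t_q=31/4 → seg 3, τ=3/4; S=2+10/19·τ+-49/114·τ²+49/1026·τ³=5285/2432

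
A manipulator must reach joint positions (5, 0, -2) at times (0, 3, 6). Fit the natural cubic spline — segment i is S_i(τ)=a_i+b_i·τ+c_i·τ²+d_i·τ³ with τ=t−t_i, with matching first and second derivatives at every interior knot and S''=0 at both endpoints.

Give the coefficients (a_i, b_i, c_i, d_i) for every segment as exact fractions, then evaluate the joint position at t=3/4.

Δ: Δ0=-5/3, Δ1=-2/3
row 1: diag=12, rhs=6; c'=1/4, d'=1/2
back: M1=1/2
M: M0=0, M1=1/2, M2=0
seg 0: a=5, c=M0/2=0, d=(M1−M0)/(6·3)=1/36, b=Δ0−h0·(2M0+M1)/6=-23/12
seg 1: a=0, c=M1/2=1/4, d=(M2−M1)/(6·3)=-1/36, b=Δ1−h1·(2M1+M2)/6=-7/6
t_q=3/4 → seg 0, τ=3/4; S=5+-23/12·τ+0·τ²+1/36·τ³=915/256

  seg 0: a=5 b=-23/12 c=0 d=1/36
  seg 1: a=0 b=-7/6 c=1/4 d=-1/36
S(3/4) = 915/256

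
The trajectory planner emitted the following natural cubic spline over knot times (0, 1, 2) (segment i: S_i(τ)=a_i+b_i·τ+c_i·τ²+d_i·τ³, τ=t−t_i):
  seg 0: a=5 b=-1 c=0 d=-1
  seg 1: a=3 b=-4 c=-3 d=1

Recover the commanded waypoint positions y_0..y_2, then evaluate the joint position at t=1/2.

y_0=5 y_1=3 y_2=-3
S(1/2) = 35/8

y_0 = S_0(0) = a_0 = 5
y_1 = S_1(0) = a_1 = 3
y_2 = S_1(1) = -3
t_q=1/2 is in segment 0 (τ=1/2); S_0(τ)=35/8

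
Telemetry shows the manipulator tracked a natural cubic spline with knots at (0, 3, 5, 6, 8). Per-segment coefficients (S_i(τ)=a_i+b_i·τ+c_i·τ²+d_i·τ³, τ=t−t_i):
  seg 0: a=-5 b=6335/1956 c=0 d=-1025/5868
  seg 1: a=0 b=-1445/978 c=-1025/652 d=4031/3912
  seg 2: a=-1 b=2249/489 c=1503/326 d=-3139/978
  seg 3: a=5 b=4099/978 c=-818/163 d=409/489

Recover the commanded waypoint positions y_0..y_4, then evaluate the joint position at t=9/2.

y_0=-5 y_1=0 y_2=-1 y_3=5 y_4=0
S(9/2) = -23741/10432

y_0 = S_0(0) = a_0 = -5
y_1 = S_1(0) = a_1 = 0
y_2 = S_2(0) = a_2 = -1
y_3 = S_3(0) = a_3 = 5
y_4 = S_3(2) = 0
t_q=9/2 is in segment 1 (τ=3/2); S_1(τ)=-23741/10432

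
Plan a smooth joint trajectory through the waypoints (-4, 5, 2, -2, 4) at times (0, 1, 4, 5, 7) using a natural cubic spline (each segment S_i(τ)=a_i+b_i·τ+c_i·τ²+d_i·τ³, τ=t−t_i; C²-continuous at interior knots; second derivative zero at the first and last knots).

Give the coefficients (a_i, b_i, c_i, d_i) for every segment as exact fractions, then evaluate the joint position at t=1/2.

  seg 0: a=-4 b=3293/322 c=0 d=-395/322
  seg 1: a=5 b=1054/161 c=-1185/322 d=125/322
  seg 2: a=2 b=-1627/322 c=-30/161 d=57/46
  seg 3: a=-2 b=-275/161 c=1137/322 d=-379/644
S(1/2) = 2473/2576

Δ: Δ0=9, Δ1=-1, Δ2=-4, Δ3=3
row 1: diag=8, rhs=-60; c'=3/8, d'=-15/2
row 2: denom=8−3·3/8=55/8; d'=(-18−3·-15/2)/(55/8)=36/55
row 3: denom=6−1·8/55=322/55; d'=(42−1·36/55)/(322/55)=1137/161
back: M3=1137/161
back: M2=36/55−8/55·1137/161=-60/161
back: M1=-15/2−3/8·-60/161=-1185/161
M: M0=0, M1=-1185/161, M2=-60/161, M3=1137/161, M4=0
seg 0: a=-4, c=M0/2=0, d=(M1−M0)/(6·1)=-395/322, b=Δ0−h0·(2M0+M1)/6=3293/322
seg 1: a=5, c=M1/2=-1185/322, d=(M2−M1)/(6·3)=125/322, b=Δ1−h1·(2M1+M2)/6=1054/161
seg 2: a=2, c=M2/2=-30/161, d=(M3−M2)/(6·1)=57/46, b=Δ2−h2·(2M2+M3)/6=-1627/322
seg 3: a=-2, c=M3/2=1137/322, d=(M4−M3)/(6·2)=-379/644, b=Δ3−h3·(2M3+M4)/6=-275/161
t_q=1/2 → seg 0, τ=1/2; S=-4+3293/322·τ+0·τ²+-395/322·τ³=2473/2576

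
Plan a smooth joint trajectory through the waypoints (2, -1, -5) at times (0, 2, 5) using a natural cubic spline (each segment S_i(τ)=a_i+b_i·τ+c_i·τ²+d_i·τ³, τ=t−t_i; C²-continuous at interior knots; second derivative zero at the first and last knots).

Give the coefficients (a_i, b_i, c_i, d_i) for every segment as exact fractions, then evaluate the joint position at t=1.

  seg 0: a=2 b=-23/15 c=0 d=1/120
  seg 1: a=-1 b=-43/30 c=1/20 d=-1/180
S(1) = 19/40

Δ: Δ0=-3/2, Δ1=-4/3
row 1: diag=10, rhs=1; c'=3/10, d'=1/10
back: M1=1/10
M: M0=0, M1=1/10, M2=0
seg 0: a=2, c=M0/2=0, d=(M1−M0)/(6·2)=1/120, b=Δ0−h0·(2M0+M1)/6=-23/15
seg 1: a=-1, c=M1/2=1/20, d=(M2−M1)/(6·3)=-1/180, b=Δ1−h1·(2M1+M2)/6=-43/30
t_q=1 → seg 0, τ=1; S=2+-23/15·τ+0·τ²+1/120·τ³=19/40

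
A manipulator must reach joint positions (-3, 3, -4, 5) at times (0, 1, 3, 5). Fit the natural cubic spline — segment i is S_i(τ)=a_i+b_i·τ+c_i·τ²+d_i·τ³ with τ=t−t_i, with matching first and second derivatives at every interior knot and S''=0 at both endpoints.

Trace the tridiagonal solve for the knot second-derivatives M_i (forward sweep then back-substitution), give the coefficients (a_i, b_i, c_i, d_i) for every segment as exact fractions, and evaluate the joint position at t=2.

  seg 0: a=-3 b=89/11 c=0 d=-23/11
  seg 1: a=3 b=20/11 c=-69/11 d=159/88
  seg 2: a=-4 b=-35/22 c=201/44 d=-67/88
S(2) = 31/88

Δ: Δ0=6, Δ1=-7/2, Δ2=9/2
row 1: diag=6, rhs=-57; c'=1/3, d'=-19/2
row 2: denom=8−2·1/3=22/3; d'=(48−2·-19/2)/(22/3)=201/22
back: M2=201/22
back: M1=-19/2−1/3·201/22=-138/11
M: M0=0, M1=-138/11, M2=201/22, M3=0
seg 0: a=-3, c=M0/2=0, d=(M1−M0)/(6·1)=-23/11, b=Δ0−h0·(2M0+M1)/6=89/11
seg 1: a=3, c=M1/2=-69/11, d=(M2−M1)/(6·2)=159/88, b=Δ1−h1·(2M1+M2)/6=20/11
seg 2: a=-4, c=M2/2=201/44, d=(M3−M2)/(6·2)=-67/88, b=Δ2−h2·(2M2+M3)/6=-35/22
t_q=2 → seg 1, τ=1; S=3+20/11·τ+-69/11·τ²+159/88·τ³=31/88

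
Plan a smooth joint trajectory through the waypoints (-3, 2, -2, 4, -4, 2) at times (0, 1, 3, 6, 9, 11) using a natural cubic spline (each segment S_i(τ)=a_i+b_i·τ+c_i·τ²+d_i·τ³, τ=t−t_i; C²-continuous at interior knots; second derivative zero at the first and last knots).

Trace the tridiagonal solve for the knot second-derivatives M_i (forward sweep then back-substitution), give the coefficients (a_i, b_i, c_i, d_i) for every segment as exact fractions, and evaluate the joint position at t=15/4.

Δ: Δ0=5, Δ1=-2, Δ2=2, Δ3=-8/3, Δ4=3
row 1: diag=6, rhs=-42; c'=1/3, d'=-7
row 2: denom=10−2·1/3=28/3; d'=(24−2·-7)/(28/3)=57/14
row 3: denom=12−3·9/28=309/28; d'=(-28−3·57/14)/(309/28)=-1126/309
row 4: denom=10−3·28/103=946/103; d'=(34−3·-1126/309)/(946/103)=2314/473
back: M4=2314/473
back: M3=-1126/309−28/103·2314/473=-7058/1419
back: M2=57/14−9/28·-7058/1419=2682/473
back: M1=-7−1/3·2682/473=-4205/473
M: M0=0, M1=-4205/473, M2=2682/473, M3=-7058/1419, M4=2314/473, M5=0
seg 0: a=-3, c=M0/2=0, d=(M1−M0)/(6·1)=-4205/2838, b=Δ0−h0·(2M0+M1)/6=18395/2838
seg 1: a=2, c=M1/2=-4205/946, d=(M2−M1)/(6·2)=6887/5676, b=Δ1−h1·(2M1+M2)/6=2890/1419
seg 2: a=-2, c=M2/2=1341/473, d=(M3−M2)/(6·3)=-7552/12771, b=Δ2−h2·(2M2+M3)/6=-1679/1419
seg 3: a=4, c=M3/2=-3529/1419, d=(M4−M3)/(6·3)=7000/12771, b=Δ3−h3·(2M3+M4)/6=-197/1419
seg 4: a=-4, c=M4/2=1157/473, d=(M5−M4)/(6·2)=-1157/2838, b=Δ4−h4·(2M4+M5)/6=-371/1419
t_q=15/4 → seg 2, τ=3/4; S=-2+-1679/1419·τ+1341/473·τ²+-7552/12771·τ³=-1061/688

  seg 0: a=-3 b=18395/2838 c=0 d=-4205/2838
  seg 1: a=2 b=2890/1419 c=-4205/946 d=6887/5676
  seg 2: a=-2 b=-1679/1419 c=1341/473 d=-7552/12771
  seg 3: a=4 b=-197/1419 c=-3529/1419 d=7000/12771
  seg 4: a=-4 b=-371/1419 c=1157/473 d=-1157/2838
S(15/4) = -1061/688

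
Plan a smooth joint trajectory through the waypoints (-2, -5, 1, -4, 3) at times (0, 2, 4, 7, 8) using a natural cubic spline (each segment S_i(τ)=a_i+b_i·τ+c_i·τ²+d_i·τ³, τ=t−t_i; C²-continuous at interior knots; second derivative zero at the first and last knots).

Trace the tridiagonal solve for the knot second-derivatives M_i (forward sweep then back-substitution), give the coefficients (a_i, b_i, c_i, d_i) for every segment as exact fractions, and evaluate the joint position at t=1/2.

Δ: Δ0=-3/2, Δ1=3, Δ2=-5/3, Δ3=7
row 1: diag=8, rhs=27; c'=1/4, d'=27/8
row 2: denom=10−2·1/4=19/2; d'=(-28−2·27/8)/(19/2)=-139/38
row 3: denom=8−3·6/19=134/19; d'=(52−3·-139/38)/(134/19)=2393/268
back: M3=2393/268
back: M2=-139/38−6/19·2393/268=-434/67
back: M1=27/8−1/4·-434/67=2677/536
M: M0=0, M1=2677/536, M2=-434/67, M3=2393/268, M4=0
seg 0: a=-2, c=M0/2=0, d=(M1−M0)/(6·2)=2677/6432, b=Δ0−h0·(2M0+M1)/6=-5089/1608
seg 1: a=-5, c=M1/2=2677/1072, d=(M2−M1)/(6·2)=-6149/6432, b=Δ1−h1·(2M1+M2)/6=1471/804
seg 2: a=1, c=M2/2=-217/67, d=(M3−M2)/(6·3)=4129/4824, b=Δ2−h2·(2M2+M3)/6=557/1608
seg 3: a=-4, c=M3/2=2393/536, d=(M4−M3)/(6·1)=-2393/1608, b=Δ3−h3·(2M3+M4)/6=3235/804
t_q=1/2 → seg 0, τ=1/2; S=-2+-5089/1608·τ+0·τ²+2677/6432·τ³=-60553/17152

  seg 0: a=-2 b=-5089/1608 c=0 d=2677/6432
  seg 1: a=-5 b=1471/804 c=2677/1072 d=-6149/6432
  seg 2: a=1 b=557/1608 c=-217/67 d=4129/4824
  seg 3: a=-4 b=3235/804 c=2393/536 d=-2393/1608
S(1/2) = -60553/17152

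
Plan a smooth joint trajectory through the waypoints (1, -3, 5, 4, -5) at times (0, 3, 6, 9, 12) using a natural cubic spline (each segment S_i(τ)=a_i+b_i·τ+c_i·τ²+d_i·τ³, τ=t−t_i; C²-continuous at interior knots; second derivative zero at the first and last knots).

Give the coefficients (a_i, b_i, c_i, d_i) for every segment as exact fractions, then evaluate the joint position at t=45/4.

  seg 0: a=1 b=-18/7 c=0 d=26/189
  seg 1: a=-3 b=8/7 c=26/21 d=-46/189
  seg 2: a=5 b=2 c=-20/21 d=11/189
  seg 3: a=4 b=-15/7 c=-3/7 d=1/21
S(45/4) = -1097/448

Δ: Δ0=-4/3, Δ1=8/3, Δ2=-1/3, Δ3=-3
row 1: diag=12, rhs=24; c'=1/4, d'=2
row 2: denom=12−3·1/4=45/4; d'=(-18−3·2)/(45/4)=-32/15
row 3: denom=12−3·4/15=56/5; d'=(-16−3·-32/15)/(56/5)=-6/7
back: M3=-6/7
back: M2=-32/15−4/15·-6/7=-40/21
back: M1=2−1/4·-40/21=52/21
M: M0=0, M1=52/21, M2=-40/21, M3=-6/7, M4=0
seg 0: a=1, c=M0/2=0, d=(M1−M0)/(6·3)=26/189, b=Δ0−h0·(2M0+M1)/6=-18/7
seg 1: a=-3, c=M1/2=26/21, d=(M2−M1)/(6·3)=-46/189, b=Δ1−h1·(2M1+M2)/6=8/7
seg 2: a=5, c=M2/2=-20/21, d=(M3−M2)/(6·3)=11/189, b=Δ2−h2·(2M2+M3)/6=2
seg 3: a=4, c=M3/2=-3/7, d=(M4−M3)/(6·3)=1/21, b=Δ3−h3·(2M3+M4)/6=-15/7
t_q=45/4 → seg 3, τ=9/4; S=4+-15/7·τ+-3/7·τ²+1/21·τ³=-1097/448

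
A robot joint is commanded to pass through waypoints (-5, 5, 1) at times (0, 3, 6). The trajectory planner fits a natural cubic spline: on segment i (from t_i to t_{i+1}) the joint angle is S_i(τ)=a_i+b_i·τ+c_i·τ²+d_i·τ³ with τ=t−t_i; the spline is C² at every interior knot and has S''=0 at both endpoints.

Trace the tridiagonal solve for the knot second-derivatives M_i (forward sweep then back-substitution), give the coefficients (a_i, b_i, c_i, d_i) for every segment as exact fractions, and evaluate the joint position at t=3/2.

Δ: Δ0=10/3, Δ1=-4/3
row 1: diag=12, rhs=-28; c'=1/4, d'=-7/3
back: M1=-7/3
M: M0=0, M1=-7/3, M2=0
seg 0: a=-5, c=M0/2=0, d=(M1−M0)/(6·3)=-7/54, b=Δ0−h0·(2M0+M1)/6=9/2
seg 1: a=5, c=M1/2=-7/6, d=(M2−M1)/(6·3)=7/54, b=Δ1−h1·(2M1+M2)/6=1
t_q=3/2 → seg 0, τ=3/2; S=-5+9/2·τ+0·τ²+-7/54·τ³=21/16

  seg 0: a=-5 b=9/2 c=0 d=-7/54
  seg 1: a=5 b=1 c=-7/6 d=7/54
S(3/2) = 21/16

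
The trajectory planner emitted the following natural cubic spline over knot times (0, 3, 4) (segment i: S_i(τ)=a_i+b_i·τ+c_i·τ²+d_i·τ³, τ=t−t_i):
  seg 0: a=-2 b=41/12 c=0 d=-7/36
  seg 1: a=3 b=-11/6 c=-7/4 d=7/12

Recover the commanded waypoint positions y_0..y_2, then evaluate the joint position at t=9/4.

y_0 = S_0(0) = a_0 = -2
y_1 = S_1(0) = a_1 = 3
y_2 = S_1(1) = 0
t_q=9/4 is in segment 0 (τ=9/4); S_0(τ)=889/256

y_0=-2 y_1=3 y_2=0
S(9/4) = 889/256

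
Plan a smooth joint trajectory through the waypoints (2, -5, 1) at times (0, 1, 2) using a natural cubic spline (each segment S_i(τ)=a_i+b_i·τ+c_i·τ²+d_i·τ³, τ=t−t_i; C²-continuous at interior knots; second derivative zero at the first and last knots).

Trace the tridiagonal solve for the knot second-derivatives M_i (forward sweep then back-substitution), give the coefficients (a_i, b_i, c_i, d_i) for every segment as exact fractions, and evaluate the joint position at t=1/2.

  seg 0: a=2 b=-41/4 c=0 d=13/4
  seg 1: a=-5 b=-1/2 c=39/4 d=-13/4
S(1/2) = -87/32

Δ: Δ0=-7, Δ1=6
row 1: diag=4, rhs=78; c'=1/4, d'=39/2
back: M1=39/2
M: M0=0, M1=39/2, M2=0
seg 0: a=2, c=M0/2=0, d=(M1−M0)/(6·1)=13/4, b=Δ0−h0·(2M0+M1)/6=-41/4
seg 1: a=-5, c=M1/2=39/4, d=(M2−M1)/(6·1)=-13/4, b=Δ1−h1·(2M1+M2)/6=-1/2
t_q=1/2 → seg 0, τ=1/2; S=2+-41/4·τ+0·τ²+13/4·τ³=-87/32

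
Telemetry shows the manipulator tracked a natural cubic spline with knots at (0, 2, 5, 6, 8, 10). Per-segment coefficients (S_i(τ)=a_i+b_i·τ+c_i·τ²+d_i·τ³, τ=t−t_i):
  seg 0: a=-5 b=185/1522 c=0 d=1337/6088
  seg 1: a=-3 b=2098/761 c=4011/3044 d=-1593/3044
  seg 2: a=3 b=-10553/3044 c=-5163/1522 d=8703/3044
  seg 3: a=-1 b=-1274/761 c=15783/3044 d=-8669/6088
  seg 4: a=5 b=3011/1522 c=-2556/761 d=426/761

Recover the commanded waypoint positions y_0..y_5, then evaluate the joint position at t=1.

y_0=-5 y_1=-3 y_2=3 y_3=-1 y_4=5 y_5=0
S(1) = -28363/6088

y_0 = S_0(0) = a_0 = -5
y_1 = S_1(0) = a_1 = -3
y_2 = S_2(0) = a_2 = 3
y_3 = S_3(0) = a_3 = -1
y_4 = S_4(0) = a_4 = 5
y_5 = S_4(2) = 0
t_q=1 is in segment 0 (τ=1); S_0(τ)=-28363/6088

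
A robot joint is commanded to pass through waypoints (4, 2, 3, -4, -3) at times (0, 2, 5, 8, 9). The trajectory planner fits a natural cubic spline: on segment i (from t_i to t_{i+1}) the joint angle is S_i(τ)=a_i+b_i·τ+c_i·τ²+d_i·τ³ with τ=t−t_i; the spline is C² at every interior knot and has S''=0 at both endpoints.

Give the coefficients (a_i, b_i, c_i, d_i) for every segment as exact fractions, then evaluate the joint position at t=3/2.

  seg 0: a=4 b=-29/19 c=0 d=5/38
  seg 1: a=2 b=1/19 c=15/19 d=-119/513
  seg 2: a=3 b=-28/19 c=-74/57 d=173/513
  seg 3: a=-4 b=-3/19 c=33/19 d=-11/19
S(3/2) = 655/304

Δ: Δ0=-1, Δ1=1/3, Δ2=-7/3, Δ3=1
row 1: diag=10, rhs=8; c'=3/10, d'=4/5
row 2: denom=12−3·3/10=111/10; d'=(-16−3·4/5)/(111/10)=-184/111
row 3: denom=8−3·10/37=266/37; d'=(20−3·-184/111)/(266/37)=66/19
back: M3=66/19
back: M2=-184/111−10/37·66/19=-148/57
back: M1=4/5−3/10·-148/57=30/19
M: M0=0, M1=30/19, M2=-148/57, M3=66/19, M4=0
seg 0: a=4, c=M0/2=0, d=(M1−M0)/(6·2)=5/38, b=Δ0−h0·(2M0+M1)/6=-29/19
seg 1: a=2, c=M1/2=15/19, d=(M2−M1)/(6·3)=-119/513, b=Δ1−h1·(2M1+M2)/6=1/19
seg 2: a=3, c=M2/2=-74/57, d=(M3−M2)/(6·3)=173/513, b=Δ2−h2·(2M2+M3)/6=-28/19
seg 3: a=-4, c=M3/2=33/19, d=(M4−M3)/(6·1)=-11/19, b=Δ3−h3·(2M3+M4)/6=-3/19
t_q=3/2 → seg 0, τ=3/2; S=4+-29/19·τ+0·τ²+5/38·τ³=655/304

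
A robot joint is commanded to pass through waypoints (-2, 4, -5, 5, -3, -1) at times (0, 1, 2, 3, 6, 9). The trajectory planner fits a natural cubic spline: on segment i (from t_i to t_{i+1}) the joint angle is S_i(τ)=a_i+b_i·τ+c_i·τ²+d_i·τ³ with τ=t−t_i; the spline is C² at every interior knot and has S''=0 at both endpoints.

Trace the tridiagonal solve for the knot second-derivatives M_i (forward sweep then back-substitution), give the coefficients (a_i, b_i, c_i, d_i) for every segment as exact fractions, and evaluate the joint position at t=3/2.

Δ: Δ0=6, Δ1=-9, Δ2=10, Δ3=-8/3, Δ4=2/3
row 1: diag=4, rhs=-90; c'=1/4, d'=-45/2
row 2: denom=4−1·1/4=15/4; d'=(114−1·-45/2)/(15/4)=182/5
row 3: denom=8−1·4/15=116/15; d'=(-76−1·182/5)/(116/15)=-843/58
row 4: denom=12−3·45/116=1257/116; d'=(20−3·-843/58)/(1257/116)=7378/1257
back: M4=7378/1257
back: M3=-843/58−45/116·7378/1257=-7044/419
back: M2=182/5−4/15·-7044/419=17130/419
back: M1=-45/2−1/4·17130/419=-13710/419
M: M0=0, M1=-13710/419, M2=17130/419, M3=-7044/419, M4=7378/1257, M5=0
seg 0: a=-2, c=M0/2=0, d=(M1−M0)/(6·1)=-2285/419, b=Δ0−h0·(2M0+M1)/6=4799/419
seg 1: a=4, c=M1/2=-6855/419, d=(M2−M1)/(6·1)=5140/419, b=Δ1−h1·(2M1+M2)/6=-2056/419
seg 2: a=-5, c=M2/2=8565/419, d=(M3−M2)/(6·1)=-4029/419, b=Δ2−h2·(2M2+M3)/6=-346/419
seg 3: a=5, c=M3/2=-3522/419, d=(M4−M3)/(6·3)=14255/11313, b=Δ3−h3·(2M3+M4)/6=4697/419
seg 4: a=-3, c=M4/2=3689/1257, d=(M5−M4)/(6·3)=-3689/11313, b=Δ4−h4·(2M4+M5)/6=-2180/419
t_q=3/2 → seg 1, τ=1/2; S=4+-2056/419·τ+-6855/419·τ²+5140/419·τ³=-1693/1676

  seg 0: a=-2 b=4799/419 c=0 d=-2285/419
  seg 1: a=4 b=-2056/419 c=-6855/419 d=5140/419
  seg 2: a=-5 b=-346/419 c=8565/419 d=-4029/419
  seg 3: a=5 b=4697/419 c=-3522/419 d=14255/11313
  seg 4: a=-3 b=-2180/419 c=3689/1257 d=-3689/11313
S(3/2) = -1693/1676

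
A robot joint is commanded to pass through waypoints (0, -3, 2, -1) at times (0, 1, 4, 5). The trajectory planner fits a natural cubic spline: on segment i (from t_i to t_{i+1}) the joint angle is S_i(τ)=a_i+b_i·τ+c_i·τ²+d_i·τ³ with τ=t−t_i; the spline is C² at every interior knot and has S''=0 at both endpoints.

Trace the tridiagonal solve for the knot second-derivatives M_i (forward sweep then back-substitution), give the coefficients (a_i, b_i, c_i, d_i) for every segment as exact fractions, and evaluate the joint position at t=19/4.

Δ: Δ0=-3, Δ1=5/3, Δ2=-3
row 1: diag=8, rhs=28; c'=3/8, d'=7/2
row 2: denom=8−3·3/8=55/8; d'=(-28−3·7/2)/(55/8)=-28/5
back: M2=-28/5
back: M1=7/2−3/8·-28/5=28/5
M: M0=0, M1=28/5, M2=-28/5, M3=0
seg 0: a=0, c=M0/2=0, d=(M1−M0)/(6·1)=14/15, b=Δ0−h0·(2M0+M1)/6=-59/15
seg 1: a=-3, c=M1/2=14/5, d=(M2−M1)/(6·3)=-28/45, b=Δ1−h1·(2M1+M2)/6=-17/15
seg 2: a=2, c=M2/2=-14/5, d=(M3−M2)/(6·1)=14/15, b=Δ2−h2·(2M2+M3)/6=-17/15
t_q=19/4 → seg 2, τ=3/4; S=2+-17/15·τ+-14/5·τ²+14/15·τ³=-1/32

  seg 0: a=0 b=-59/15 c=0 d=14/15
  seg 1: a=-3 b=-17/15 c=14/5 d=-28/45
  seg 2: a=2 b=-17/15 c=-14/5 d=14/15
S(19/4) = -1/32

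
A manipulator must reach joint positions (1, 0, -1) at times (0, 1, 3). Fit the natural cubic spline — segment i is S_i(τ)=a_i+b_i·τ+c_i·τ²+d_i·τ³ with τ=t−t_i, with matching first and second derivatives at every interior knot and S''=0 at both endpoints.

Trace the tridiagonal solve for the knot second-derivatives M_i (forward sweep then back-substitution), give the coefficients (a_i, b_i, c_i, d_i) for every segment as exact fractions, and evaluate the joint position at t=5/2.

  seg 0: a=1 b=-13/12 c=0 d=1/12
  seg 1: a=0 b=-5/6 c=1/4 d=-1/24
S(5/2) = -53/64

Δ: Δ0=-1, Δ1=-1/2
row 1: diag=6, rhs=3; c'=1/3, d'=1/2
back: M1=1/2
M: M0=0, M1=1/2, M2=0
seg 0: a=1, c=M0/2=0, d=(M1−M0)/(6·1)=1/12, b=Δ0−h0·(2M0+M1)/6=-13/12
seg 1: a=0, c=M1/2=1/4, d=(M2−M1)/(6·2)=-1/24, b=Δ1−h1·(2M1+M2)/6=-5/6
t_q=5/2 → seg 1, τ=3/2; S=0+-5/6·τ+1/4·τ²+-1/24·τ³=-53/64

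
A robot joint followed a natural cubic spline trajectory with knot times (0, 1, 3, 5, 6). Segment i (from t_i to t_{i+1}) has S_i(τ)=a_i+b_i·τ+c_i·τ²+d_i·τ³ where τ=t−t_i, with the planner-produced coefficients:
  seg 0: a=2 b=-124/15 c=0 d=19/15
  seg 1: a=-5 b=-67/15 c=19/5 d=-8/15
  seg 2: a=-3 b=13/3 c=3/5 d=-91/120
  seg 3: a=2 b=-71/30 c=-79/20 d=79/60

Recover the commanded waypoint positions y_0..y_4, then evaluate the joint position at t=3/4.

y_0 = S_0(0) = a_0 = 2
y_1 = S_1(0) = a_1 = -5
y_2 = S_2(0) = a_2 = -3
y_3 = S_3(0) = a_3 = 2
y_4 = S_3(1) = -3
t_q=3/4 is in segment 0 (τ=3/4); S_0(τ)=-1173/320

y_0=2 y_1=-5 y_2=-3 y_3=2 y_4=-3
S(3/4) = -1173/320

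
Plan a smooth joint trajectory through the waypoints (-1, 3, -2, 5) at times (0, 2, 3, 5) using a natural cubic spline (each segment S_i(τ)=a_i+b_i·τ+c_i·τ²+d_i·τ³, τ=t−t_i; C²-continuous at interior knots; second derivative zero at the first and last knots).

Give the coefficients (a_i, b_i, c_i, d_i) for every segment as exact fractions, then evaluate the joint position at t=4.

  seg 0: a=-1 b=171/35 c=0 d=-101/140
  seg 1: a=3 b=-132/35 c=-303/70 d=31/10
  seg 2: a=-2 b=-219/70 c=174/35 d=-29/35
S(4) = -69/70

Δ: Δ0=2, Δ1=-5, Δ2=7/2
row 1: diag=6, rhs=-42; c'=1/6, d'=-7
row 2: denom=6−1·1/6=35/6; d'=(51−1·-7)/(35/6)=348/35
back: M2=348/35
back: M1=-7−1/6·348/35=-303/35
M: M0=0, M1=-303/35, M2=348/35, M3=0
seg 0: a=-1, c=M0/2=0, d=(M1−M0)/(6·2)=-101/140, b=Δ0−h0·(2M0+M1)/6=171/35
seg 1: a=3, c=M1/2=-303/70, d=(M2−M1)/(6·1)=31/10, b=Δ1−h1·(2M1+M2)/6=-132/35
seg 2: a=-2, c=M2/2=174/35, d=(M3−M2)/(6·2)=-29/35, b=Δ2−h2·(2M2+M3)/6=-219/70
t_q=4 → seg 2, τ=1; S=-2+-219/70·τ+174/35·τ²+-29/35·τ³=-69/70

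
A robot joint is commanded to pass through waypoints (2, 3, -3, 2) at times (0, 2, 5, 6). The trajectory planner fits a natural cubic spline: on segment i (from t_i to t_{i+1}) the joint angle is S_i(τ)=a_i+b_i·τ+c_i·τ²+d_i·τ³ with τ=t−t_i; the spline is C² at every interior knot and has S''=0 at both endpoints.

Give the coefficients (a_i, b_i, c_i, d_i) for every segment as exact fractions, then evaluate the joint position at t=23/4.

  seg 0: a=2 b=235/142 c=0 d=-41/142
  seg 1: a=3 b=-257/142 c=-123/71 d=79/142
  seg 2: a=-3 b=200/71 c=465/142 d=-155/142
S(23/4) = 4491/9088

Δ: Δ0=1/2, Δ1=-2, Δ2=5
row 1: diag=10, rhs=-15; c'=3/10, d'=-3/2
row 2: denom=8−3·3/10=71/10; d'=(42−3·-3/2)/(71/10)=465/71
back: M2=465/71
back: M1=-3/2−3/10·465/71=-246/71
M: M0=0, M1=-246/71, M2=465/71, M3=0
seg 0: a=2, c=M0/2=0, d=(M1−M0)/(6·2)=-41/142, b=Δ0−h0·(2M0+M1)/6=235/142
seg 1: a=3, c=M1/2=-123/71, d=(M2−M1)/(6·3)=79/142, b=Δ1−h1·(2M1+M2)/6=-257/142
seg 2: a=-3, c=M2/2=465/142, d=(M3−M2)/(6·1)=-155/142, b=Δ2−h2·(2M2+M3)/6=200/71
t_q=23/4 → seg 2, τ=3/4; S=-3+200/71·τ+465/142·τ²+-155/142·τ³=4491/9088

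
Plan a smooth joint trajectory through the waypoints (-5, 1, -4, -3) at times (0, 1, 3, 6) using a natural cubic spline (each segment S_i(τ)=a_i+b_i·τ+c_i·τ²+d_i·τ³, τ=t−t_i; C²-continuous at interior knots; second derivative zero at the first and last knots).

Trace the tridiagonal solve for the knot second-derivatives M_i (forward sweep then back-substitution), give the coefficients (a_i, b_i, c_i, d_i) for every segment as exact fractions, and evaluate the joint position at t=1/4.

  seg 0: a=-5 b=160/21 c=0 d=-34/21
  seg 1: a=1 b=58/21 c=-34/7 d=187/168
  seg 2: a=-4 b=-139/42 c=51/28 d=-17/84
S(1/4) = -699/224

Δ: Δ0=6, Δ1=-5/2, Δ2=1/3
row 1: diag=6, rhs=-51; c'=1/3, d'=-17/2
row 2: denom=10−2·1/3=28/3; d'=(17−2·-17/2)/(28/3)=51/14
back: M2=51/14
back: M1=-17/2−1/3·51/14=-68/7
M: M0=0, M1=-68/7, M2=51/14, M3=0
seg 0: a=-5, c=M0/2=0, d=(M1−M0)/(6·1)=-34/21, b=Δ0−h0·(2M0+M1)/6=160/21
seg 1: a=1, c=M1/2=-34/7, d=(M2−M1)/(6·2)=187/168, b=Δ1−h1·(2M1+M2)/6=58/21
seg 2: a=-4, c=M2/2=51/28, d=(M3−M2)/(6·3)=-17/84, b=Δ2−h2·(2M2+M3)/6=-139/42
t_q=1/4 → seg 0, τ=1/4; S=-5+160/21·τ+0·τ²+-34/21·τ³=-699/224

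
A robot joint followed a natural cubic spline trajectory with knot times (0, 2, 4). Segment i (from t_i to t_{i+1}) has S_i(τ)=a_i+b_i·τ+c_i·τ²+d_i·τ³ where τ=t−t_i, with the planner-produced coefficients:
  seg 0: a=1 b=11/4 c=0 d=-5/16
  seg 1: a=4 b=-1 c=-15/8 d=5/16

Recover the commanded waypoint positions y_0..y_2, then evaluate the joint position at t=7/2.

y_0=1 y_1=4 y_2=-3
S(7/2) = -85/128

y_0 = S_0(0) = a_0 = 1
y_1 = S_1(0) = a_1 = 4
y_2 = S_1(2) = -3
t_q=7/2 is in segment 1 (τ=3/2); S_1(τ)=-85/128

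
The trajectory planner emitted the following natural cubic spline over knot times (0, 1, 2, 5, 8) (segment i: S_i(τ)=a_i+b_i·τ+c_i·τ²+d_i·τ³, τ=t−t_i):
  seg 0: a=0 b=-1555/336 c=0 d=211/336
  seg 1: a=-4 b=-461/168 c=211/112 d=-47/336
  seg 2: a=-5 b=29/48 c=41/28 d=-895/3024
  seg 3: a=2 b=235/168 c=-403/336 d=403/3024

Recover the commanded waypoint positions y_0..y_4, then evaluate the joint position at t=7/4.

y_0 = S_0(0) = a_0 = 0
y_1 = S_1(0) = a_1 = -4
y_2 = S_2(0) = a_2 = -5
y_3 = S_3(0) = a_3 = 2
y_4 = S_3(3) = -1
t_q=7/4 is in segment 1 (τ=3/4); S_1(τ)=-36251/7168

y_0=0 y_1=-4 y_2=-5 y_3=2 y_4=-1
S(7/4) = -36251/7168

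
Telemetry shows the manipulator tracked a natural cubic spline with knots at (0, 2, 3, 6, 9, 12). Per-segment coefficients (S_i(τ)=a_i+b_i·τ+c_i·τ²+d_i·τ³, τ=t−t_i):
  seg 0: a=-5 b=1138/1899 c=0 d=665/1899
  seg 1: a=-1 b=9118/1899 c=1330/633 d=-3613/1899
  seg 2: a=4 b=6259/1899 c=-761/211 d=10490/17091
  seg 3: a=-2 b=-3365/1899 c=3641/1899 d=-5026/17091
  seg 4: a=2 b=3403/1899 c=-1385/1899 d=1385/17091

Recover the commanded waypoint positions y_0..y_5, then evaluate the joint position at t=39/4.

y_0 = S_0(0) = a_0 = -5
y_1 = S_1(0) = a_1 = -1
y_2 = S_2(0) = a_2 = 4
y_3 = S_3(0) = a_3 = -2
y_4 = S_4(0) = a_4 = 2
y_5 = S_4(3) = 3
t_q=39/4 is in segment 4 (τ=3/4); S_4(τ)=40079/13504

y_0=-5 y_1=-1 y_2=4 y_3=-2 y_4=2 y_5=3
S(39/4) = 40079/13504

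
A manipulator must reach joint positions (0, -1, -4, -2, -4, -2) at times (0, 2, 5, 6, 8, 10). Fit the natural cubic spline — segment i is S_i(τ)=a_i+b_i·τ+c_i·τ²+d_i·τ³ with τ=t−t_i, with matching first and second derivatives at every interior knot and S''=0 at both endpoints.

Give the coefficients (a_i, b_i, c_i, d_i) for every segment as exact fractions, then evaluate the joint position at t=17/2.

Δ: Δ0=-1/2, Δ1=-1, Δ2=2, Δ3=-1, Δ4=1
row 1: diag=10, rhs=-3; c'=3/10, d'=-3/10
row 2: denom=8−3·3/10=71/10; d'=(18−3·-3/10)/(71/10)=189/71
row 3: denom=6−1·10/71=416/71; d'=(-18−1·189/71)/(416/71)=-1467/416
row 4: denom=8−2·71/208=761/104; d'=(12−2·-1467/416)/(761/104)=3963/1522
back: M4=3963/1522
back: M3=-1467/416−71/208·3963/1522=-3360/761
back: M2=189/71−10/71·-3360/761=2499/761
back: M1=-3/10−3/10·2499/761=-978/761
M: M0=0, M1=-978/761, M2=2499/761, M3=-3360/761, M4=3963/1522, M5=0
seg 0: a=0, c=M0/2=0, d=(M1−M0)/(6·2)=-163/1522, b=Δ0−h0·(2M0+M1)/6=-109/1522
seg 1: a=-1, c=M1/2=-489/761, d=(M2−M1)/(6·3)=1159/4566, b=Δ1−h1·(2M1+M2)/6=-2065/1522
seg 2: a=-4, c=M2/2=2499/1522, d=(M3−M2)/(6·1)=-1953/1522, b=Δ2−h2·(2M2+M3)/6=1249/761
seg 3: a=-2, c=M3/2=-1680/761, d=(M4−M3)/(6·2)=3561/6088, b=Δ3−h3·(2M3+M4)/6=1637/1522
seg 4: a=-4, c=M4/2=3963/3044, d=(M5−M4)/(6·2)=-1321/6088, b=Δ4−h4·(2M4+M5)/6=-560/761
t_q=17/2 → seg 4, τ=1/2; S=-4+-560/761·τ+3963/3044·τ²+-1321/6088·τ³=-198205/48704

  seg 0: a=0 b=-109/1522 c=0 d=-163/1522
  seg 1: a=-1 b=-2065/1522 c=-489/761 d=1159/4566
  seg 2: a=-4 b=1249/761 c=2499/1522 d=-1953/1522
  seg 3: a=-2 b=1637/1522 c=-1680/761 d=3561/6088
  seg 4: a=-4 b=-560/761 c=3963/3044 d=-1321/6088
S(17/2) = -198205/48704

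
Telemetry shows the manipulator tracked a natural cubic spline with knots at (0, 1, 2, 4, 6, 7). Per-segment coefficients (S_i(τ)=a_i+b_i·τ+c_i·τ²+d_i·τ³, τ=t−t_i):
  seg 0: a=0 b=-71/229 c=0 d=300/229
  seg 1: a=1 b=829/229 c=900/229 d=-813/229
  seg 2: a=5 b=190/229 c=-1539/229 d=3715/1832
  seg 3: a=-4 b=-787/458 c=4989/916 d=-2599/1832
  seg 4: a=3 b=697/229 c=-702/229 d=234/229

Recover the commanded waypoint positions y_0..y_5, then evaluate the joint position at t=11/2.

y_0 = S_0(0) = a_0 = 0
y_1 = S_1(0) = a_1 = 1
y_2 = S_2(0) = a_2 = 5
y_3 = S_3(0) = a_3 = -4
y_4 = S_4(0) = a_4 = 3
y_5 = S_4(1) = 4
t_q=11/2 is in segment 3 (τ=3/2); S_3(τ)=13031/14656

y_0=0 y_1=1 y_2=5 y_3=-4 y_4=3 y_5=4
S(11/2) = 13031/14656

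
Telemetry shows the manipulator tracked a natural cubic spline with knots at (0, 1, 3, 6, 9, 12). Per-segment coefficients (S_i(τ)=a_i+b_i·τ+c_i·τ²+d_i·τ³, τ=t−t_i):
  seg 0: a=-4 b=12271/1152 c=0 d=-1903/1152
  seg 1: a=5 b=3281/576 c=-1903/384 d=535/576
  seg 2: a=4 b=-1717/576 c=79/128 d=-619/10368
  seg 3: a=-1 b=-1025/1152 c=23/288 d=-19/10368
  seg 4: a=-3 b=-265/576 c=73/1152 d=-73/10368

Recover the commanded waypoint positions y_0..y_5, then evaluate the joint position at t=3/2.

y_0 = S_0(0) = a_0 = -4
y_1 = S_1(0) = a_1 = 5
y_2 = S_2(0) = a_2 = 4
y_3 = S_3(0) = a_3 = -1
y_4 = S_4(0) = a_4 = -3
y_5 = S_4(3) = -4
t_q=3/2 is in segment 1 (τ=1/2); S_1(τ)=5165/768

y_0=-4 y_1=5 y_2=4 y_3=-1 y_4=-3 y_5=-4
S(3/2) = 5165/768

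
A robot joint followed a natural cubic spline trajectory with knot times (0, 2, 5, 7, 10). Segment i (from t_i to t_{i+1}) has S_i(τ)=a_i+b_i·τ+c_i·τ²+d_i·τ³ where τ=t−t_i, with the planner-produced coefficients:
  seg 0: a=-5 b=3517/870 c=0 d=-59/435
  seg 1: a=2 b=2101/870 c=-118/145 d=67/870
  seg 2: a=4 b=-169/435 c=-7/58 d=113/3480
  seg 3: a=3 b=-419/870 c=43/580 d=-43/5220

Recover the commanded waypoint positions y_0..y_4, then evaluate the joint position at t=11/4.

y_0=-5 y_1=2 y_2=4 y_3=3 y_4=2
S(11/4) = 2167/640

y_0 = S_0(0) = a_0 = -5
y_1 = S_1(0) = a_1 = 2
y_2 = S_2(0) = a_2 = 4
y_3 = S_3(0) = a_3 = 3
y_4 = S_3(3) = 2
t_q=11/4 is in segment 1 (τ=3/4); S_1(τ)=2167/640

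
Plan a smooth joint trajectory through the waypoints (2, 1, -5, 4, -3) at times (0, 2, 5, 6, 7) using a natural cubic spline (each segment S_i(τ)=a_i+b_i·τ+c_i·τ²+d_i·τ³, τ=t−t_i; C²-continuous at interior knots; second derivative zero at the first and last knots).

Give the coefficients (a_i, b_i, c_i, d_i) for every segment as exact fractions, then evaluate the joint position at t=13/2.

Δ: Δ0=-1/2, Δ1=-2, Δ2=9, Δ3=-7
row 1: diag=10, rhs=-9; c'=3/10, d'=-9/10
row 2: denom=8−3·3/10=71/10; d'=(66−3·-9/10)/(71/10)=687/71
row 3: denom=4−1·10/71=274/71; d'=(-96−1·687/71)/(274/71)=-7503/274
back: M3=-7503/274
back: M2=687/71−10/71·-7503/274=1854/137
back: M1=-9/10−3/10·1854/137=-1359/274
M: M0=0, M1=-1359/274, M2=1854/137, M3=-7503/274, M4=0
seg 0: a=2, c=M0/2=0, d=(M1−M0)/(6·2)=-453/1096, b=Δ0−h0·(2M0+M1)/6=158/137
seg 1: a=1, c=M1/2=-1359/548, d=(M2−M1)/(6·3)=563/548, b=Δ1−h1·(2M1+M2)/6=-1043/274
seg 2: a=-5, c=M2/2=927/137, d=(M3−M2)/(6·1)=-3737/548, b=Δ2−h2·(2M2+M3)/6=4961/548
seg 3: a=4, c=M3/2=-7503/548, d=(M4−M3)/(6·1)=2501/548, b=Δ3−h3·(2M3+M4)/6=583/274
t_q=13/2 → seg 3, τ=1/2; S=4+583/274·τ+-7503/548·τ²+2501/548·τ³=9695/4384

  seg 0: a=2 b=158/137 c=0 d=-453/1096
  seg 1: a=1 b=-1043/274 c=-1359/548 d=563/548
  seg 2: a=-5 b=4961/548 c=927/137 d=-3737/548
  seg 3: a=4 b=583/274 c=-7503/548 d=2501/548
S(13/2) = 9695/4384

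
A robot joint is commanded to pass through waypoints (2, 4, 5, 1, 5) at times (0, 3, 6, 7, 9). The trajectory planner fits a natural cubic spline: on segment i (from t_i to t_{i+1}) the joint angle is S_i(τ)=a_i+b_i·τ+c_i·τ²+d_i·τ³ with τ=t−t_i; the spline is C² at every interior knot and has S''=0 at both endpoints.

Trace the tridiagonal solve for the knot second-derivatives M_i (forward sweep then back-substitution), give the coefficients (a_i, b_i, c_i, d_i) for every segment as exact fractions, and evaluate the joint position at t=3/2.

  seg 0: a=2 b=33/170 c=0 d=241/4590
  seg 1: a=4 b=137/85 c=241/510 d=-275/918
  seg 2: a=5 b=-619/170 c=-189/85 d=317/170
  seg 3: a=1 b=-212/85 c=573/170 d=-191/340
S(3/2) = 3357/1360

Δ: Δ0=2/3, Δ1=1/3, Δ2=-4, Δ3=2
row 1: diag=12, rhs=-2; c'=1/4, d'=-1/6
row 2: denom=8−3·1/4=29/4; d'=(-26−3·-1/6)/(29/4)=-102/29
row 3: denom=6−1·4/29=170/29; d'=(36−1·-102/29)/(170/29)=573/85
back: M3=573/85
back: M2=-102/29−4/29·573/85=-378/85
back: M1=-1/6−1/4·-378/85=241/255
M: M0=0, M1=241/255, M2=-378/85, M3=573/85, M4=0
seg 0: a=2, c=M0/2=0, d=(M1−M0)/(6·3)=241/4590, b=Δ0−h0·(2M0+M1)/6=33/170
seg 1: a=4, c=M1/2=241/510, d=(M2−M1)/(6·3)=-275/918, b=Δ1−h1·(2M1+M2)/6=137/85
seg 2: a=5, c=M2/2=-189/85, d=(M3−M2)/(6·1)=317/170, b=Δ2−h2·(2M2+M3)/6=-619/170
seg 3: a=1, c=M3/2=573/170, d=(M4−M3)/(6·2)=-191/340, b=Δ3−h3·(2M3+M4)/6=-212/85
t_q=3/2 → seg 0, τ=3/2; S=2+33/170·τ+0·τ²+241/4590·τ³=3357/1360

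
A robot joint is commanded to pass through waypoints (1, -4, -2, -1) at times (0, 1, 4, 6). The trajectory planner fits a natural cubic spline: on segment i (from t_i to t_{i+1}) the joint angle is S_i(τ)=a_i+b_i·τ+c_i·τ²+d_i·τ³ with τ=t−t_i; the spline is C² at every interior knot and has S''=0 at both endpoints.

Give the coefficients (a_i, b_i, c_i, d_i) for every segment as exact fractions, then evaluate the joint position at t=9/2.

  seg 0: a=1 b=-2473/426 c=0 d=343/426
  seg 1: a=-4 b=-722/213 c=343/142 d=-151/426
  seg 2: a=-2 b=653/426 c=-55/71 d=55/426
S(9/2) = -1603/1136

Δ: Δ0=-5, Δ1=2/3, Δ2=1/2
row 1: diag=8, rhs=34; c'=3/8, d'=17/4
row 2: denom=10−3·3/8=71/8; d'=(-1−3·17/4)/(71/8)=-110/71
back: M2=-110/71
back: M1=17/4−3/8·-110/71=343/71
M: M0=0, M1=343/71, M2=-110/71, M3=0
seg 0: a=1, c=M0/2=0, d=(M1−M0)/(6·1)=343/426, b=Δ0−h0·(2M0+M1)/6=-2473/426
seg 1: a=-4, c=M1/2=343/142, d=(M2−M1)/(6·3)=-151/426, b=Δ1−h1·(2M1+M2)/6=-722/213
seg 2: a=-2, c=M2/2=-55/71, d=(M3−M2)/(6·2)=55/426, b=Δ2−h2·(2M2+M3)/6=653/426
t_q=9/2 → seg 2, τ=1/2; S=-2+653/426·τ+-55/71·τ²+55/426·τ³=-1603/1136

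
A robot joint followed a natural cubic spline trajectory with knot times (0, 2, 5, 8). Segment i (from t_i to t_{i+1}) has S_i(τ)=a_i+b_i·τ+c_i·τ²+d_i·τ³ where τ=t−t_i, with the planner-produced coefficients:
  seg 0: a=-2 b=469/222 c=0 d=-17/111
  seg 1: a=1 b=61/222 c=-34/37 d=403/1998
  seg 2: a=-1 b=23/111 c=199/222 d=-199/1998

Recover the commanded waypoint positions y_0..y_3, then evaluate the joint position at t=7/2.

y_0 = S_0(0) = a_0 = -2
y_1 = S_1(0) = a_1 = 1
y_2 = S_2(0) = a_2 = -1
y_3 = S_2(3) = 5
t_q=7/2 is in segment 1 (τ=3/2); S_1(τ)=15/592

y_0=-2 y_1=1 y_2=-1 y_3=5
S(7/2) = 15/592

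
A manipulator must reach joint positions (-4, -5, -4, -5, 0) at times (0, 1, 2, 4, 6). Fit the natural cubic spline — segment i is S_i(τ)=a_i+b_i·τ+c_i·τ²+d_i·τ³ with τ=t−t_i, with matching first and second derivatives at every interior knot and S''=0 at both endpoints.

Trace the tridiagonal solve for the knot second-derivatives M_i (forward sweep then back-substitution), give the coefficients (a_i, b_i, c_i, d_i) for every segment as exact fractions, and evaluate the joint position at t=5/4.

  seg 0: a=-4 b=-137/84 c=0 d=53/84
  seg 1: a=-5 b=11/42 c=53/28 d=-97/84
  seg 2: a=-4 b=7/12 c=-11/7 d=173/336
  seg 3: a=-5 b=10/21 c=85/56 d=-85/336
S(5/4) = -8663/1792

Δ: Δ0=-1, Δ1=1, Δ2=-1/2, Δ3=5/2
row 1: diag=4, rhs=12; c'=1/4, d'=3
row 2: denom=6−1·1/4=23/4; d'=(-9−1·3)/(23/4)=-48/23
row 3: denom=8−2·8/23=168/23; d'=(18−2·-48/23)/(168/23)=85/28
back: M3=85/28
back: M2=-48/23−8/23·85/28=-22/7
back: M1=3−1/4·-22/7=53/14
M: M0=0, M1=53/14, M2=-22/7, M3=85/28, M4=0
seg 0: a=-4, c=M0/2=0, d=(M1−M0)/(6·1)=53/84, b=Δ0−h0·(2M0+M1)/6=-137/84
seg 1: a=-5, c=M1/2=53/28, d=(M2−M1)/(6·1)=-97/84, b=Δ1−h1·(2M1+M2)/6=11/42
seg 2: a=-4, c=M2/2=-11/7, d=(M3−M2)/(6·2)=173/336, b=Δ2−h2·(2M2+M3)/6=7/12
seg 3: a=-5, c=M3/2=85/56, d=(M4−M3)/(6·2)=-85/336, b=Δ3−h3·(2M3+M4)/6=10/21
t_q=5/4 → seg 1, τ=1/4; S=-5+11/42·τ+53/28·τ²+-97/84·τ³=-8663/1792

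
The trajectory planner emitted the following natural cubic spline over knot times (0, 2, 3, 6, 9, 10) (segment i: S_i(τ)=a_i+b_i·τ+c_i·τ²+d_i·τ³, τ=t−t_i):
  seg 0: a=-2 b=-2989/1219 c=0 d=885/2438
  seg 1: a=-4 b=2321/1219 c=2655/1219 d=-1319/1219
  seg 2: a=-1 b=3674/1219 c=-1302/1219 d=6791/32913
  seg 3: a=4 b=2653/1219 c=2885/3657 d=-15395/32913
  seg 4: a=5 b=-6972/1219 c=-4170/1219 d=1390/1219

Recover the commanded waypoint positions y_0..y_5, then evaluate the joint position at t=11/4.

y_0=-2 y_1=-4 y_2=-1 y_3=4 y_4=5 y_5=-3
S(11/4) = -140689/78016

y_0 = S_0(0) = a_0 = -2
y_1 = S_1(0) = a_1 = -4
y_2 = S_2(0) = a_2 = -1
y_3 = S_3(0) = a_3 = 4
y_4 = S_4(0) = a_4 = 5
y_5 = S_4(1) = -3
t_q=11/4 is in segment 1 (τ=3/4); S_1(τ)=-140689/78016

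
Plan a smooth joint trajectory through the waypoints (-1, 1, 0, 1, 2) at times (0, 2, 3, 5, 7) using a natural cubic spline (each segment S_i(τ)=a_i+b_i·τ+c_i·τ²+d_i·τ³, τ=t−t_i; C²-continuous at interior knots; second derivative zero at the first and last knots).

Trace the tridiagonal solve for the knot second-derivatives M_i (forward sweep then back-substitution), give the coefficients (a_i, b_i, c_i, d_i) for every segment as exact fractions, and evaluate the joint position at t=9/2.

  seg 0: a=-1 b=57/32 c=0 d=-25/128
  seg 1: a=1 b=-9/16 c=-75/64 d=47/64
  seg 2: a=0 b=-45/64 c=33/32 d=-55/256
  seg 3: a=1 b=27/32 c=-33/128 d=11/256
S(9/2) = 1107/2048

Δ: Δ0=1, Δ1=-1, Δ2=1/2, Δ3=1/2
row 1: diag=6, rhs=-12; c'=1/6, d'=-2
row 2: denom=6−1·1/6=35/6; d'=(9−1·-2)/(35/6)=66/35
row 3: denom=8−2·12/35=256/35; d'=(0−2·66/35)/(256/35)=-33/64
back: M3=-33/64
back: M2=66/35−12/35·-33/64=33/16
back: M1=-2−1/6·33/16=-75/32
M: M0=0, M1=-75/32, M2=33/16, M3=-33/64, M4=0
seg 0: a=-1, c=M0/2=0, d=(M1−M0)/(6·2)=-25/128, b=Δ0−h0·(2M0+M1)/6=57/32
seg 1: a=1, c=M1/2=-75/64, d=(M2−M1)/(6·1)=47/64, b=Δ1−h1·(2M1+M2)/6=-9/16
seg 2: a=0, c=M2/2=33/32, d=(M3−M2)/(6·2)=-55/256, b=Δ2−h2·(2M2+M3)/6=-45/64
seg 3: a=1, c=M3/2=-33/128, d=(M4−M3)/(6·2)=11/256, b=Δ3−h3·(2M3+M4)/6=27/32
t_q=9/2 → seg 2, τ=3/2; S=0+-45/64·τ+33/32·τ²+-55/256·τ³=1107/2048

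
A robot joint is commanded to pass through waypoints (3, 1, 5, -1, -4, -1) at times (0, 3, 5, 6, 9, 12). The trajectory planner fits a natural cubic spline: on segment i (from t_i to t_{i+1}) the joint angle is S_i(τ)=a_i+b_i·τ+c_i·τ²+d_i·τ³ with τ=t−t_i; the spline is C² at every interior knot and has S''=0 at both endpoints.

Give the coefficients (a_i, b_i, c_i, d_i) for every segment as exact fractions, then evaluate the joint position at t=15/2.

Δ: Δ0=-2/3, Δ1=2, Δ2=-6, Δ3=-1, Δ4=1
row 1: diag=10, rhs=16; c'=1/5, d'=8/5
row 2: denom=6−2·1/5=28/5; d'=(-48−2·8/5)/(28/5)=-64/7
row 3: denom=8−1·5/28=219/28; d'=(30−1·-64/7)/(219/28)=1096/219
row 4: denom=12−3·28/73=792/73; d'=(12−3·1096/219)/(792/73)=-5/18
back: M4=-5/18
back: M3=1096/219−28/73·-5/18=46/9
back: M2=-64/7−5/28·46/9=-181/18
back: M1=8/5−1/5·-181/18=65/18
M: M0=0, M1=65/18, M2=-181/18, M3=46/9, M4=-5/18, M5=0
seg 0: a=3, c=M0/2=0, d=(M1−M0)/(6·3)=65/324, b=Δ0−h0·(2M0+M1)/6=-89/36
seg 1: a=1, c=M1/2=65/36, d=(M2−M1)/(6·2)=-41/36, b=Δ1−h1·(2M1+M2)/6=53/18
seg 2: a=5, c=M2/2=-181/36, d=(M3−M2)/(6·1)=91/36, b=Δ2−h2·(2M2+M3)/6=-7/2
seg 3: a=-1, c=M3/2=23/9, d=(M4−M3)/(6·3)=-97/324, b=Δ3−h3·(2M3+M4)/6=-215/36
seg 4: a=-4, c=M4/2=-5/36, d=(M5−M4)/(6·3)=5/324, b=Δ4−h4·(2M4+M5)/6=23/18
t_q=15/2 → seg 3, τ=3/2; S=-1+-215/36·τ+23/9·τ²+-97/324·τ³=-167/32

  seg 0: a=3 b=-89/36 c=0 d=65/324
  seg 1: a=1 b=53/18 c=65/36 d=-41/36
  seg 2: a=5 b=-7/2 c=-181/36 d=91/36
  seg 3: a=-1 b=-215/36 c=23/9 d=-97/324
  seg 4: a=-4 b=23/18 c=-5/36 d=5/324
S(15/2) = -167/32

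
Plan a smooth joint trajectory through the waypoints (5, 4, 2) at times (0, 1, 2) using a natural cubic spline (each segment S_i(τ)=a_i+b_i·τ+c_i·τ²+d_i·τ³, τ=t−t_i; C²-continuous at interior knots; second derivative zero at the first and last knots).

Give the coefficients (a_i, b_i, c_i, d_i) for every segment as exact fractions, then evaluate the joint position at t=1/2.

Δ: Δ0=-1, Δ1=-2
row 1: diag=4, rhs=-6; c'=1/4, d'=-3/2
back: M1=-3/2
M: M0=0, M1=-3/2, M2=0
seg 0: a=5, c=M0/2=0, d=(M1−M0)/(6·1)=-1/4, b=Δ0−h0·(2M0+M1)/6=-3/4
seg 1: a=4, c=M1/2=-3/4, d=(M2−M1)/(6·1)=1/4, b=Δ1−h1·(2M1+M2)/6=-3/2
t_q=1/2 → seg 0, τ=1/2; S=5+-3/4·τ+0·τ²+-1/4·τ³=147/32

  seg 0: a=5 b=-3/4 c=0 d=-1/4
  seg 1: a=4 b=-3/2 c=-3/4 d=1/4
S(1/2) = 147/32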